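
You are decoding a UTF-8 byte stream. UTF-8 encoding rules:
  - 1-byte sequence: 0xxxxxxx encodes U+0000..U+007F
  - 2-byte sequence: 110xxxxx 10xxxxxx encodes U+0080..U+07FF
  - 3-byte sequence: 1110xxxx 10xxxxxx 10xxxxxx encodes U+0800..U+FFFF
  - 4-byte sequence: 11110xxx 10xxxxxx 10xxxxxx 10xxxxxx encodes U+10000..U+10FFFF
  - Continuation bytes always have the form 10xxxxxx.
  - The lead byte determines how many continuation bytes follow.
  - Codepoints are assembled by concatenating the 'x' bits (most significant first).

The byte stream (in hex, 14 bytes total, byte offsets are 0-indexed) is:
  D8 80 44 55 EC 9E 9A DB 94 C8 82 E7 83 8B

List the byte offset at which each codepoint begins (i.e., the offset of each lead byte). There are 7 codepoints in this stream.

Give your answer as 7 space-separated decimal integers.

Byte[0]=D8: 2-byte lead, need 1 cont bytes. acc=0x18
Byte[1]=80: continuation. acc=(acc<<6)|0x00=0x600
Completed: cp=U+0600 (starts at byte 0)
Byte[2]=44: 1-byte ASCII. cp=U+0044
Byte[3]=55: 1-byte ASCII. cp=U+0055
Byte[4]=EC: 3-byte lead, need 2 cont bytes. acc=0xC
Byte[5]=9E: continuation. acc=(acc<<6)|0x1E=0x31E
Byte[6]=9A: continuation. acc=(acc<<6)|0x1A=0xC79A
Completed: cp=U+C79A (starts at byte 4)
Byte[7]=DB: 2-byte lead, need 1 cont bytes. acc=0x1B
Byte[8]=94: continuation. acc=(acc<<6)|0x14=0x6D4
Completed: cp=U+06D4 (starts at byte 7)
Byte[9]=C8: 2-byte lead, need 1 cont bytes. acc=0x8
Byte[10]=82: continuation. acc=(acc<<6)|0x02=0x202
Completed: cp=U+0202 (starts at byte 9)
Byte[11]=E7: 3-byte lead, need 2 cont bytes. acc=0x7
Byte[12]=83: continuation. acc=(acc<<6)|0x03=0x1C3
Byte[13]=8B: continuation. acc=(acc<<6)|0x0B=0x70CB
Completed: cp=U+70CB (starts at byte 11)

Answer: 0 2 3 4 7 9 11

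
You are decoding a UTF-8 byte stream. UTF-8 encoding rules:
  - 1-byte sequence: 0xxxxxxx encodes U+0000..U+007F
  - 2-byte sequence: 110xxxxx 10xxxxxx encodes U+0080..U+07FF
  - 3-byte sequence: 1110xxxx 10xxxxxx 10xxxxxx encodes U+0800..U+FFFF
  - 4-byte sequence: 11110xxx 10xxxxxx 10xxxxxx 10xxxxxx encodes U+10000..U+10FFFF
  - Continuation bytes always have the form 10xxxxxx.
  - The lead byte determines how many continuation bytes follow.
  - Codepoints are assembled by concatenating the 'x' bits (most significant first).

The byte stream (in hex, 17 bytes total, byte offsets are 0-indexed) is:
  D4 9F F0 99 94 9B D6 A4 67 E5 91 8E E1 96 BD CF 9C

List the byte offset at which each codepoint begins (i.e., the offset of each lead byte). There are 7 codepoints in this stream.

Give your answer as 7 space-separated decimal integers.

Byte[0]=D4: 2-byte lead, need 1 cont bytes. acc=0x14
Byte[1]=9F: continuation. acc=(acc<<6)|0x1F=0x51F
Completed: cp=U+051F (starts at byte 0)
Byte[2]=F0: 4-byte lead, need 3 cont bytes. acc=0x0
Byte[3]=99: continuation. acc=(acc<<6)|0x19=0x19
Byte[4]=94: continuation. acc=(acc<<6)|0x14=0x654
Byte[5]=9B: continuation. acc=(acc<<6)|0x1B=0x1951B
Completed: cp=U+1951B (starts at byte 2)
Byte[6]=D6: 2-byte lead, need 1 cont bytes. acc=0x16
Byte[7]=A4: continuation. acc=(acc<<6)|0x24=0x5A4
Completed: cp=U+05A4 (starts at byte 6)
Byte[8]=67: 1-byte ASCII. cp=U+0067
Byte[9]=E5: 3-byte lead, need 2 cont bytes. acc=0x5
Byte[10]=91: continuation. acc=(acc<<6)|0x11=0x151
Byte[11]=8E: continuation. acc=(acc<<6)|0x0E=0x544E
Completed: cp=U+544E (starts at byte 9)
Byte[12]=E1: 3-byte lead, need 2 cont bytes. acc=0x1
Byte[13]=96: continuation. acc=(acc<<6)|0x16=0x56
Byte[14]=BD: continuation. acc=(acc<<6)|0x3D=0x15BD
Completed: cp=U+15BD (starts at byte 12)
Byte[15]=CF: 2-byte lead, need 1 cont bytes. acc=0xF
Byte[16]=9C: continuation. acc=(acc<<6)|0x1C=0x3DC
Completed: cp=U+03DC (starts at byte 15)

Answer: 0 2 6 8 9 12 15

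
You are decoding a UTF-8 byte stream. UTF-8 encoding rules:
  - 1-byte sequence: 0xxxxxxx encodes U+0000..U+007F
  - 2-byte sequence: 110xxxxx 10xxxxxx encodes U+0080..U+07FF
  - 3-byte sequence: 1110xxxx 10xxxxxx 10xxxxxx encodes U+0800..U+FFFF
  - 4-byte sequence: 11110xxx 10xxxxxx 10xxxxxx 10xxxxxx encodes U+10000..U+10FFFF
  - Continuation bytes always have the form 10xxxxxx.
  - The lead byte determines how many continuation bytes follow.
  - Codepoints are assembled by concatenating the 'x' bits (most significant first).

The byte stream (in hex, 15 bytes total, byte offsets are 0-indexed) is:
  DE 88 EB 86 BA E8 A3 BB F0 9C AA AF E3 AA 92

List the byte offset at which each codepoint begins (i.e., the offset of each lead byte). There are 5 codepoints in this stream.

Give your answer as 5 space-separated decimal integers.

Byte[0]=DE: 2-byte lead, need 1 cont bytes. acc=0x1E
Byte[1]=88: continuation. acc=(acc<<6)|0x08=0x788
Completed: cp=U+0788 (starts at byte 0)
Byte[2]=EB: 3-byte lead, need 2 cont bytes. acc=0xB
Byte[3]=86: continuation. acc=(acc<<6)|0x06=0x2C6
Byte[4]=BA: continuation. acc=(acc<<6)|0x3A=0xB1BA
Completed: cp=U+B1BA (starts at byte 2)
Byte[5]=E8: 3-byte lead, need 2 cont bytes. acc=0x8
Byte[6]=A3: continuation. acc=(acc<<6)|0x23=0x223
Byte[7]=BB: continuation. acc=(acc<<6)|0x3B=0x88FB
Completed: cp=U+88FB (starts at byte 5)
Byte[8]=F0: 4-byte lead, need 3 cont bytes. acc=0x0
Byte[9]=9C: continuation. acc=(acc<<6)|0x1C=0x1C
Byte[10]=AA: continuation. acc=(acc<<6)|0x2A=0x72A
Byte[11]=AF: continuation. acc=(acc<<6)|0x2F=0x1CAAF
Completed: cp=U+1CAAF (starts at byte 8)
Byte[12]=E3: 3-byte lead, need 2 cont bytes. acc=0x3
Byte[13]=AA: continuation. acc=(acc<<6)|0x2A=0xEA
Byte[14]=92: continuation. acc=(acc<<6)|0x12=0x3A92
Completed: cp=U+3A92 (starts at byte 12)

Answer: 0 2 5 8 12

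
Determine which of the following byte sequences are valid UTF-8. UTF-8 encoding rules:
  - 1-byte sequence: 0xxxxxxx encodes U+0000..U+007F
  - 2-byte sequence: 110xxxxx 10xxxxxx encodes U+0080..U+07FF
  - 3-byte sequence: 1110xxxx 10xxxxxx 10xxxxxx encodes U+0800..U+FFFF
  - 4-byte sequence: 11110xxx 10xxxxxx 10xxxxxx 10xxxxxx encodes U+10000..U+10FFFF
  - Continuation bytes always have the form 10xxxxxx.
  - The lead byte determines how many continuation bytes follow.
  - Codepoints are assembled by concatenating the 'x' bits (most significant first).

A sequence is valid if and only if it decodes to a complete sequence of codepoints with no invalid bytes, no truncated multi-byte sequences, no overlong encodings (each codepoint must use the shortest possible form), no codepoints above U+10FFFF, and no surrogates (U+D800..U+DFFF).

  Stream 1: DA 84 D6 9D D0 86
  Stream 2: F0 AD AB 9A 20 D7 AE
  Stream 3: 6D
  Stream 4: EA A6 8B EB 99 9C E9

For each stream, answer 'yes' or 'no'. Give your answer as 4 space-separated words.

Stream 1: decodes cleanly. VALID
Stream 2: decodes cleanly. VALID
Stream 3: decodes cleanly. VALID
Stream 4: error at byte offset 7. INVALID

Answer: yes yes yes no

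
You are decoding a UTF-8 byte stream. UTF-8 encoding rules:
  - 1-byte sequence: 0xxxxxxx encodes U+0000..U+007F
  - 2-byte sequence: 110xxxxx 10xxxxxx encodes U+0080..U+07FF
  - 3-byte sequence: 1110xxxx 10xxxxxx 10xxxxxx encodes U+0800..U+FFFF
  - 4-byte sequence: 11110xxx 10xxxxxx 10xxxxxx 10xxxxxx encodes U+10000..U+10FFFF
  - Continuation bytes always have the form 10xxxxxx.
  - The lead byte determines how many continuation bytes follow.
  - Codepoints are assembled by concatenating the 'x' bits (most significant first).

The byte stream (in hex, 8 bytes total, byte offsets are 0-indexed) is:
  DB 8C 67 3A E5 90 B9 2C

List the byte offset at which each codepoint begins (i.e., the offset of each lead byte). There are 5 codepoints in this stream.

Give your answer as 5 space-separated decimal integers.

Answer: 0 2 3 4 7

Derivation:
Byte[0]=DB: 2-byte lead, need 1 cont bytes. acc=0x1B
Byte[1]=8C: continuation. acc=(acc<<6)|0x0C=0x6CC
Completed: cp=U+06CC (starts at byte 0)
Byte[2]=67: 1-byte ASCII. cp=U+0067
Byte[3]=3A: 1-byte ASCII. cp=U+003A
Byte[4]=E5: 3-byte lead, need 2 cont bytes. acc=0x5
Byte[5]=90: continuation. acc=(acc<<6)|0x10=0x150
Byte[6]=B9: continuation. acc=(acc<<6)|0x39=0x5439
Completed: cp=U+5439 (starts at byte 4)
Byte[7]=2C: 1-byte ASCII. cp=U+002C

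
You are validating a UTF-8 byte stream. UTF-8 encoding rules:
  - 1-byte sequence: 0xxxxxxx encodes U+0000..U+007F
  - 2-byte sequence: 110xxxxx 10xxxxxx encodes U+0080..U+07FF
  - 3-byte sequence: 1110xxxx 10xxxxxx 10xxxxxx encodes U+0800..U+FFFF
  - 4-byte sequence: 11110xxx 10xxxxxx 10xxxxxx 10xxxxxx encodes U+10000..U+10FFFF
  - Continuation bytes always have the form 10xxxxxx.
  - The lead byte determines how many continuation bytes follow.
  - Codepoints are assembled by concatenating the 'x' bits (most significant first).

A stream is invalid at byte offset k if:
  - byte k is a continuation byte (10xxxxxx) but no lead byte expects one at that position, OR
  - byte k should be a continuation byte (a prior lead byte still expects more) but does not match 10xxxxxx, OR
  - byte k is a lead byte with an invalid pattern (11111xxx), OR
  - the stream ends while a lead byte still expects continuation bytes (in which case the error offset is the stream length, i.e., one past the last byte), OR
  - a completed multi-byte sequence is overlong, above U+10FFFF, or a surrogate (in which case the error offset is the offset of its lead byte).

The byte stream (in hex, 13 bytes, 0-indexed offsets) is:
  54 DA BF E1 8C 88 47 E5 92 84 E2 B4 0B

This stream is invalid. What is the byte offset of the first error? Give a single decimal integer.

Byte[0]=54: 1-byte ASCII. cp=U+0054
Byte[1]=DA: 2-byte lead, need 1 cont bytes. acc=0x1A
Byte[2]=BF: continuation. acc=(acc<<6)|0x3F=0x6BF
Completed: cp=U+06BF (starts at byte 1)
Byte[3]=E1: 3-byte lead, need 2 cont bytes. acc=0x1
Byte[4]=8C: continuation. acc=(acc<<6)|0x0C=0x4C
Byte[5]=88: continuation. acc=(acc<<6)|0x08=0x1308
Completed: cp=U+1308 (starts at byte 3)
Byte[6]=47: 1-byte ASCII. cp=U+0047
Byte[7]=E5: 3-byte lead, need 2 cont bytes. acc=0x5
Byte[8]=92: continuation. acc=(acc<<6)|0x12=0x152
Byte[9]=84: continuation. acc=(acc<<6)|0x04=0x5484
Completed: cp=U+5484 (starts at byte 7)
Byte[10]=E2: 3-byte lead, need 2 cont bytes. acc=0x2
Byte[11]=B4: continuation. acc=(acc<<6)|0x34=0xB4
Byte[12]=0B: expected 10xxxxxx continuation. INVALID

Answer: 12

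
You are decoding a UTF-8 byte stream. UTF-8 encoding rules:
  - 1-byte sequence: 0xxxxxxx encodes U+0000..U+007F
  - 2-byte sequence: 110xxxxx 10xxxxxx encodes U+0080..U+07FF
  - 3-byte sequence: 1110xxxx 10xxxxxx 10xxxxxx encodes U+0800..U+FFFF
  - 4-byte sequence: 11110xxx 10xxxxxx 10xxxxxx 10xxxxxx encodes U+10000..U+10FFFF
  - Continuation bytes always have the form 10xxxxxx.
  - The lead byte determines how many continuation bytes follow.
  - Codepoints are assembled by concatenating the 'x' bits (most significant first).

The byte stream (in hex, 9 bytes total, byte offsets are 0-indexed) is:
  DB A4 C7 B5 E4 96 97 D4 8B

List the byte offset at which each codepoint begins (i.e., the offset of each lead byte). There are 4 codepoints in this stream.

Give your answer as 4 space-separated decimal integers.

Answer: 0 2 4 7

Derivation:
Byte[0]=DB: 2-byte lead, need 1 cont bytes. acc=0x1B
Byte[1]=A4: continuation. acc=(acc<<6)|0x24=0x6E4
Completed: cp=U+06E4 (starts at byte 0)
Byte[2]=C7: 2-byte lead, need 1 cont bytes. acc=0x7
Byte[3]=B5: continuation. acc=(acc<<6)|0x35=0x1F5
Completed: cp=U+01F5 (starts at byte 2)
Byte[4]=E4: 3-byte lead, need 2 cont bytes. acc=0x4
Byte[5]=96: continuation. acc=(acc<<6)|0x16=0x116
Byte[6]=97: continuation. acc=(acc<<6)|0x17=0x4597
Completed: cp=U+4597 (starts at byte 4)
Byte[7]=D4: 2-byte lead, need 1 cont bytes. acc=0x14
Byte[8]=8B: continuation. acc=(acc<<6)|0x0B=0x50B
Completed: cp=U+050B (starts at byte 7)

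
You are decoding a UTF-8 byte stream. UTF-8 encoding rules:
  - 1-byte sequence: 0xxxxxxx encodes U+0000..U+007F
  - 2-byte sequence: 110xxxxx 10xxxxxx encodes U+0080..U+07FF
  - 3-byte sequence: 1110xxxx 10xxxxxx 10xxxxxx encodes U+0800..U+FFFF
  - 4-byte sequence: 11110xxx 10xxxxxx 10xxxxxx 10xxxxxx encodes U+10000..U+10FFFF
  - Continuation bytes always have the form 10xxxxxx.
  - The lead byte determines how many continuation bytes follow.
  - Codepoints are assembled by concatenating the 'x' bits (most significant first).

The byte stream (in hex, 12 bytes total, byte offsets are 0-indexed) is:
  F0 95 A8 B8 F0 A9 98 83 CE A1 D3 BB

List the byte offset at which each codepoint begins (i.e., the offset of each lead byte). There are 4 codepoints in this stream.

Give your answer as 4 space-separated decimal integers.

Answer: 0 4 8 10

Derivation:
Byte[0]=F0: 4-byte lead, need 3 cont bytes. acc=0x0
Byte[1]=95: continuation. acc=(acc<<6)|0x15=0x15
Byte[2]=A8: continuation. acc=(acc<<6)|0x28=0x568
Byte[3]=B8: continuation. acc=(acc<<6)|0x38=0x15A38
Completed: cp=U+15A38 (starts at byte 0)
Byte[4]=F0: 4-byte lead, need 3 cont bytes. acc=0x0
Byte[5]=A9: continuation. acc=(acc<<6)|0x29=0x29
Byte[6]=98: continuation. acc=(acc<<6)|0x18=0xA58
Byte[7]=83: continuation. acc=(acc<<6)|0x03=0x29603
Completed: cp=U+29603 (starts at byte 4)
Byte[8]=CE: 2-byte lead, need 1 cont bytes. acc=0xE
Byte[9]=A1: continuation. acc=(acc<<6)|0x21=0x3A1
Completed: cp=U+03A1 (starts at byte 8)
Byte[10]=D3: 2-byte lead, need 1 cont bytes. acc=0x13
Byte[11]=BB: continuation. acc=(acc<<6)|0x3B=0x4FB
Completed: cp=U+04FB (starts at byte 10)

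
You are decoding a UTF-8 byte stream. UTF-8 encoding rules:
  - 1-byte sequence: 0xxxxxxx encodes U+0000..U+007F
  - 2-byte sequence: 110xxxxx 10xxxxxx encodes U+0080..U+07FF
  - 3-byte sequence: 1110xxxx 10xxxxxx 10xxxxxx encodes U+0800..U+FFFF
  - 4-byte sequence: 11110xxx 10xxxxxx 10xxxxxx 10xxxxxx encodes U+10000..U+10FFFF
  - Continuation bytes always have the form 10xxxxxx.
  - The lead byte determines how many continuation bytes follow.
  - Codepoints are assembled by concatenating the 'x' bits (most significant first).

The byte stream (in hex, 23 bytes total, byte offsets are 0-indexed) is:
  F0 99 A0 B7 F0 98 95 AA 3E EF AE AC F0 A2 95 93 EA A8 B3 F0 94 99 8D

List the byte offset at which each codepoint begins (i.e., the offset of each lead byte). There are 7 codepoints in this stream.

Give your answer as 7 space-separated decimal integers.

Byte[0]=F0: 4-byte lead, need 3 cont bytes. acc=0x0
Byte[1]=99: continuation. acc=(acc<<6)|0x19=0x19
Byte[2]=A0: continuation. acc=(acc<<6)|0x20=0x660
Byte[3]=B7: continuation. acc=(acc<<6)|0x37=0x19837
Completed: cp=U+19837 (starts at byte 0)
Byte[4]=F0: 4-byte lead, need 3 cont bytes. acc=0x0
Byte[5]=98: continuation. acc=(acc<<6)|0x18=0x18
Byte[6]=95: continuation. acc=(acc<<6)|0x15=0x615
Byte[7]=AA: continuation. acc=(acc<<6)|0x2A=0x1856A
Completed: cp=U+1856A (starts at byte 4)
Byte[8]=3E: 1-byte ASCII. cp=U+003E
Byte[9]=EF: 3-byte lead, need 2 cont bytes. acc=0xF
Byte[10]=AE: continuation. acc=(acc<<6)|0x2E=0x3EE
Byte[11]=AC: continuation. acc=(acc<<6)|0x2C=0xFBAC
Completed: cp=U+FBAC (starts at byte 9)
Byte[12]=F0: 4-byte lead, need 3 cont bytes. acc=0x0
Byte[13]=A2: continuation. acc=(acc<<6)|0x22=0x22
Byte[14]=95: continuation. acc=(acc<<6)|0x15=0x895
Byte[15]=93: continuation. acc=(acc<<6)|0x13=0x22553
Completed: cp=U+22553 (starts at byte 12)
Byte[16]=EA: 3-byte lead, need 2 cont bytes. acc=0xA
Byte[17]=A8: continuation. acc=(acc<<6)|0x28=0x2A8
Byte[18]=B3: continuation. acc=(acc<<6)|0x33=0xAA33
Completed: cp=U+AA33 (starts at byte 16)
Byte[19]=F0: 4-byte lead, need 3 cont bytes. acc=0x0
Byte[20]=94: continuation. acc=(acc<<6)|0x14=0x14
Byte[21]=99: continuation. acc=(acc<<6)|0x19=0x519
Byte[22]=8D: continuation. acc=(acc<<6)|0x0D=0x1464D
Completed: cp=U+1464D (starts at byte 19)

Answer: 0 4 8 9 12 16 19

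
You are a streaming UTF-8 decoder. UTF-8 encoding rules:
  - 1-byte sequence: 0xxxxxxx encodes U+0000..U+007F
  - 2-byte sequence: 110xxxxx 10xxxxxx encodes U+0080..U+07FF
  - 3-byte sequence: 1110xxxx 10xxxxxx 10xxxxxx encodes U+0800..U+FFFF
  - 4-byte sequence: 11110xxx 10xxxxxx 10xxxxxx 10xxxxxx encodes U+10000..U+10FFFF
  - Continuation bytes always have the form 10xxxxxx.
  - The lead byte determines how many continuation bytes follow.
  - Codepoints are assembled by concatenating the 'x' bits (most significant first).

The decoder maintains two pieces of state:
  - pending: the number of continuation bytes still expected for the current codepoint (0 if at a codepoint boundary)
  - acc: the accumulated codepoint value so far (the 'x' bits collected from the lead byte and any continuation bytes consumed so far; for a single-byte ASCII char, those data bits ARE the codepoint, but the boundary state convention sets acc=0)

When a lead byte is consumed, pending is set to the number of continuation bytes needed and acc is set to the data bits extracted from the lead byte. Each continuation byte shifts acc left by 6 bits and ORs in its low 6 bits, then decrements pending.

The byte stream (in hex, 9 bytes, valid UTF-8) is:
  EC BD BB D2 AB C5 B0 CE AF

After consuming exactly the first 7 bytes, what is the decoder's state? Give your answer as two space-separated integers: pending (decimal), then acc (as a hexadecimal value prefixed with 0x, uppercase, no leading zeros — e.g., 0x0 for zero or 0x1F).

Byte[0]=EC: 3-byte lead. pending=2, acc=0xC
Byte[1]=BD: continuation. acc=(acc<<6)|0x3D=0x33D, pending=1
Byte[2]=BB: continuation. acc=(acc<<6)|0x3B=0xCF7B, pending=0
Byte[3]=D2: 2-byte lead. pending=1, acc=0x12
Byte[4]=AB: continuation. acc=(acc<<6)|0x2B=0x4AB, pending=0
Byte[5]=C5: 2-byte lead. pending=1, acc=0x5
Byte[6]=B0: continuation. acc=(acc<<6)|0x30=0x170, pending=0

Answer: 0 0x170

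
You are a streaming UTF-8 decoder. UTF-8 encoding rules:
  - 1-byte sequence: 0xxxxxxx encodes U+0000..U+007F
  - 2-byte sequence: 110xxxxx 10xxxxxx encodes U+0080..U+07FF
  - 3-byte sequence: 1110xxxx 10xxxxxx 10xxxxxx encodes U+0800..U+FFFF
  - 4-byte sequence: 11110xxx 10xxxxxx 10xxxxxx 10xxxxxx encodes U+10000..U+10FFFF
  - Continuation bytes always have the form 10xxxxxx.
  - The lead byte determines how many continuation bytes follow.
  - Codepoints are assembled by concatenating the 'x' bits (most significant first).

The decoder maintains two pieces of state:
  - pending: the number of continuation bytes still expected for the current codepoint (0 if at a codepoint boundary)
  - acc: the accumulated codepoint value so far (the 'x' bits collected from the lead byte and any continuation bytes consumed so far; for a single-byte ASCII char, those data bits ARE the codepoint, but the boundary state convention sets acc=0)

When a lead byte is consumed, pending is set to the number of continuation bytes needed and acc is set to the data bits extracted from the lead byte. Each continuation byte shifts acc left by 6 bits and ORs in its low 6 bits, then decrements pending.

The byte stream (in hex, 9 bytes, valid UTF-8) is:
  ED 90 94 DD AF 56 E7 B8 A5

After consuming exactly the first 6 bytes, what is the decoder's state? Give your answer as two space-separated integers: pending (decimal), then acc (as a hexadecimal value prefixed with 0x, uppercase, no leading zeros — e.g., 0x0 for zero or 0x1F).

Byte[0]=ED: 3-byte lead. pending=2, acc=0xD
Byte[1]=90: continuation. acc=(acc<<6)|0x10=0x350, pending=1
Byte[2]=94: continuation. acc=(acc<<6)|0x14=0xD414, pending=0
Byte[3]=DD: 2-byte lead. pending=1, acc=0x1D
Byte[4]=AF: continuation. acc=(acc<<6)|0x2F=0x76F, pending=0
Byte[5]=56: 1-byte. pending=0, acc=0x0

Answer: 0 0x0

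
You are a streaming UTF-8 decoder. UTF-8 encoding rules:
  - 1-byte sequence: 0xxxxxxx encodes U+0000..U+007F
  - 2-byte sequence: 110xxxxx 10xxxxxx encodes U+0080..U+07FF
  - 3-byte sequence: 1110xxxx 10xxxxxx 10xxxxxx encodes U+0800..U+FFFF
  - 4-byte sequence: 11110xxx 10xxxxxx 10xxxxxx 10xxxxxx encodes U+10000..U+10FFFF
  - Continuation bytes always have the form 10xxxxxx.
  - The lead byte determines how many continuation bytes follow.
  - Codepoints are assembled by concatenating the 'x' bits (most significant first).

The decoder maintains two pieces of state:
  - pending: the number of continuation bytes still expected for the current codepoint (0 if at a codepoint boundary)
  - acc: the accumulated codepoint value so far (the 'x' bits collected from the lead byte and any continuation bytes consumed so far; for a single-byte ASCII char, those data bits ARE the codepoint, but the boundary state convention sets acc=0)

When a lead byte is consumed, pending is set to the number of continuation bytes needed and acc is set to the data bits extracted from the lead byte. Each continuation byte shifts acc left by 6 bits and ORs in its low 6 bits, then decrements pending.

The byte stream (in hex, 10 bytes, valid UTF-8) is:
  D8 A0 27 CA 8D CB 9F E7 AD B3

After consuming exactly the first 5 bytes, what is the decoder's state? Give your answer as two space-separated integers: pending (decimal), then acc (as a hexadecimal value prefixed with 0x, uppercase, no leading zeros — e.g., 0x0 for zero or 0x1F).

Answer: 0 0x28D

Derivation:
Byte[0]=D8: 2-byte lead. pending=1, acc=0x18
Byte[1]=A0: continuation. acc=(acc<<6)|0x20=0x620, pending=0
Byte[2]=27: 1-byte. pending=0, acc=0x0
Byte[3]=CA: 2-byte lead. pending=1, acc=0xA
Byte[4]=8D: continuation. acc=(acc<<6)|0x0D=0x28D, pending=0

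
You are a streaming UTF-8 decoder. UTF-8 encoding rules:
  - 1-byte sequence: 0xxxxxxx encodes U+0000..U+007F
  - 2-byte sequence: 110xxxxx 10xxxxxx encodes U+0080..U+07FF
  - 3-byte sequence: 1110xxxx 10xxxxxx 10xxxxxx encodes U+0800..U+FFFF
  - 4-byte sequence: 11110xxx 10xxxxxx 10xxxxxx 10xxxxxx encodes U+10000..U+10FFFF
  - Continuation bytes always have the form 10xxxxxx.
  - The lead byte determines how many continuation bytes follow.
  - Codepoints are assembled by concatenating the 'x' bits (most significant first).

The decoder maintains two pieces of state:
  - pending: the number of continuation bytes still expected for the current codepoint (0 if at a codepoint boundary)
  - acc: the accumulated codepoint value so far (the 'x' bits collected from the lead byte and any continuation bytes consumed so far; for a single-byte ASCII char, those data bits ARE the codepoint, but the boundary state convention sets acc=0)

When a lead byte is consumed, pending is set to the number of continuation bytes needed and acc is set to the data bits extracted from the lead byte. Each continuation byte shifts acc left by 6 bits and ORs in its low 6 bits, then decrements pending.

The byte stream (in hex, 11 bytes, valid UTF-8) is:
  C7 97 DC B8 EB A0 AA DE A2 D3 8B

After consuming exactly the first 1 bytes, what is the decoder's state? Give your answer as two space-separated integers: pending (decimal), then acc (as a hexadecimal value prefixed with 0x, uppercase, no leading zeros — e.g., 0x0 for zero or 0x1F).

Answer: 1 0x7

Derivation:
Byte[0]=C7: 2-byte lead. pending=1, acc=0x7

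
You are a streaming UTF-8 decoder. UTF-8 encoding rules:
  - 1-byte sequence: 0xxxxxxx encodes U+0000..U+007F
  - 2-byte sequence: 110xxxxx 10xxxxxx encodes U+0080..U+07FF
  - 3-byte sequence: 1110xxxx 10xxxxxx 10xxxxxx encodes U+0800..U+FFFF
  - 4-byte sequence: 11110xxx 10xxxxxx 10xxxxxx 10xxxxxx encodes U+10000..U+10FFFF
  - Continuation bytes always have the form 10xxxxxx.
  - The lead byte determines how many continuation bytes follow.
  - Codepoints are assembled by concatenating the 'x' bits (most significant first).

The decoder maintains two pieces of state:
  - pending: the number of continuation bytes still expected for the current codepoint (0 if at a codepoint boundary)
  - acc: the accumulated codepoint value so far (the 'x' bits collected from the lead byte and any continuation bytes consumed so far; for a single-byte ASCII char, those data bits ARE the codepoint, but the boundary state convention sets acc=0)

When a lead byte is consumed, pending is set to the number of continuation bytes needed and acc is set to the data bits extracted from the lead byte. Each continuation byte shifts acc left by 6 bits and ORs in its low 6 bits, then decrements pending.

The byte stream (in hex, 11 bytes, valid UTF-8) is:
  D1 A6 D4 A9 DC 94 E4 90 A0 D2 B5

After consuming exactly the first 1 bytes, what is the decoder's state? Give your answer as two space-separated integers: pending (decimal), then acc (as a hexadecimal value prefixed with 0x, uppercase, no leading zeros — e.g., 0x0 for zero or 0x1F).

Answer: 1 0x11

Derivation:
Byte[0]=D1: 2-byte lead. pending=1, acc=0x11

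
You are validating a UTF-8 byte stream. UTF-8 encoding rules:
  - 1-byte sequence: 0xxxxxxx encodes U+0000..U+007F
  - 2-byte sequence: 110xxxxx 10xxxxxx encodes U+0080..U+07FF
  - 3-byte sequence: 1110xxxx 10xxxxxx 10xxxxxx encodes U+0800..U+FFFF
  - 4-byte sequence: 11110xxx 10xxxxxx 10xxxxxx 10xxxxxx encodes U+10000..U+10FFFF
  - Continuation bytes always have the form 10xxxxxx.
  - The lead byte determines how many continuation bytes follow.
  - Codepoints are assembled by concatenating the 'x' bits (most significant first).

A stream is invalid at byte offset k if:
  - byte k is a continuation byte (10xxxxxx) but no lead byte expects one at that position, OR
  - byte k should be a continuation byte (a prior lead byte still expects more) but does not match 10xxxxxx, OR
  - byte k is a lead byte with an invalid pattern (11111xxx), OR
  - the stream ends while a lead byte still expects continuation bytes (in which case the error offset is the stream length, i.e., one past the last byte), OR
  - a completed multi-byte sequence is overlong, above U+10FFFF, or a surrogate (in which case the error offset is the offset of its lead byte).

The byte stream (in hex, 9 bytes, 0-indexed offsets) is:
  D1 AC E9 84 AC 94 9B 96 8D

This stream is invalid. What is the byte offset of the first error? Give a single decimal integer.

Byte[0]=D1: 2-byte lead, need 1 cont bytes. acc=0x11
Byte[1]=AC: continuation. acc=(acc<<6)|0x2C=0x46C
Completed: cp=U+046C (starts at byte 0)
Byte[2]=E9: 3-byte lead, need 2 cont bytes. acc=0x9
Byte[3]=84: continuation. acc=(acc<<6)|0x04=0x244
Byte[4]=AC: continuation. acc=(acc<<6)|0x2C=0x912C
Completed: cp=U+912C (starts at byte 2)
Byte[5]=94: INVALID lead byte (not 0xxx/110x/1110/11110)

Answer: 5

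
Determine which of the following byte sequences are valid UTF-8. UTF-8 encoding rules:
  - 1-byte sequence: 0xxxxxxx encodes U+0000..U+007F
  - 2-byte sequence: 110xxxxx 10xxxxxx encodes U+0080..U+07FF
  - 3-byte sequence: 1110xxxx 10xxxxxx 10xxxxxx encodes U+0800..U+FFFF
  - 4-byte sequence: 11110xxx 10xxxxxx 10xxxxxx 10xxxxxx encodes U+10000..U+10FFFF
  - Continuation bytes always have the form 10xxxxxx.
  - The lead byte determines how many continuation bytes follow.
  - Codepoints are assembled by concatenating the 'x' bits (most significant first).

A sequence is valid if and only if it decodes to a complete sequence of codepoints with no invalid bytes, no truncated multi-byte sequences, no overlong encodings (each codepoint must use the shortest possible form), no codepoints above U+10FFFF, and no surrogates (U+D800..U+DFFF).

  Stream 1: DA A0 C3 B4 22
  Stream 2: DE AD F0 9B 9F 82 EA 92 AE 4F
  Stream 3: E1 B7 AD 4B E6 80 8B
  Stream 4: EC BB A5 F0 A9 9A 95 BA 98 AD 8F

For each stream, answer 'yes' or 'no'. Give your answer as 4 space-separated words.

Answer: yes yes yes no

Derivation:
Stream 1: decodes cleanly. VALID
Stream 2: decodes cleanly. VALID
Stream 3: decodes cleanly. VALID
Stream 4: error at byte offset 7. INVALID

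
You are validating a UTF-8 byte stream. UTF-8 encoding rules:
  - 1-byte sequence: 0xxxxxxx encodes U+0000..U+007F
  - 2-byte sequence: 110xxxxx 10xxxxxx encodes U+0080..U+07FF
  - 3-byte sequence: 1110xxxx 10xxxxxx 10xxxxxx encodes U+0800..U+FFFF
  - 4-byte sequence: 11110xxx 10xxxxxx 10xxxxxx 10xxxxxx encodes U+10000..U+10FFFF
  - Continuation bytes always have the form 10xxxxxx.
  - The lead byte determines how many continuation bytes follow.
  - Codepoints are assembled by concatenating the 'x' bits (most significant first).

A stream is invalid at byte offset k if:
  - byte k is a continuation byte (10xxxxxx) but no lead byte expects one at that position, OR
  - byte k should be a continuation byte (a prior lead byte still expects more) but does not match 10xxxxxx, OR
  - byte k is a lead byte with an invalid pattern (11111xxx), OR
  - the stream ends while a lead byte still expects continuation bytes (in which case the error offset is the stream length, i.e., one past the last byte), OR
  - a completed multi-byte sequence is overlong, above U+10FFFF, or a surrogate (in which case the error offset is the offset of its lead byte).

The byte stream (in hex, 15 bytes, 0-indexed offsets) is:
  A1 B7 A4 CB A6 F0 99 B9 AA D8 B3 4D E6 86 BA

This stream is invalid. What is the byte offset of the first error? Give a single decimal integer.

Byte[0]=A1: INVALID lead byte (not 0xxx/110x/1110/11110)

Answer: 0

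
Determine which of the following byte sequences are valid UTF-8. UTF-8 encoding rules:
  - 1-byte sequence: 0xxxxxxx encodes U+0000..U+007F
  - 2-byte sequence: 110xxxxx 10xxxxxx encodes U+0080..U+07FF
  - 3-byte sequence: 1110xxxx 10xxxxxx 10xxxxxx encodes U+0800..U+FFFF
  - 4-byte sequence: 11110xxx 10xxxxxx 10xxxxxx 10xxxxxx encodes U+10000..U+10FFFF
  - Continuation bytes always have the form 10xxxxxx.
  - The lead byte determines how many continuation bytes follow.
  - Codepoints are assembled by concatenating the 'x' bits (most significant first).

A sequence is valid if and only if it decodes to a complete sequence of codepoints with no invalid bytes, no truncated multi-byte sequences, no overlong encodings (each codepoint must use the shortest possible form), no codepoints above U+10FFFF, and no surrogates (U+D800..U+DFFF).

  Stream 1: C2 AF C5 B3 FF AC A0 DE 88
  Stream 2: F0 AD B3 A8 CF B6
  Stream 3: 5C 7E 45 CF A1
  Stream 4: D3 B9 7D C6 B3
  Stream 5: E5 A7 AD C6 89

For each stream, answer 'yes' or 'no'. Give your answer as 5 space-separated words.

Answer: no yes yes yes yes

Derivation:
Stream 1: error at byte offset 4. INVALID
Stream 2: decodes cleanly. VALID
Stream 3: decodes cleanly. VALID
Stream 4: decodes cleanly. VALID
Stream 5: decodes cleanly. VALID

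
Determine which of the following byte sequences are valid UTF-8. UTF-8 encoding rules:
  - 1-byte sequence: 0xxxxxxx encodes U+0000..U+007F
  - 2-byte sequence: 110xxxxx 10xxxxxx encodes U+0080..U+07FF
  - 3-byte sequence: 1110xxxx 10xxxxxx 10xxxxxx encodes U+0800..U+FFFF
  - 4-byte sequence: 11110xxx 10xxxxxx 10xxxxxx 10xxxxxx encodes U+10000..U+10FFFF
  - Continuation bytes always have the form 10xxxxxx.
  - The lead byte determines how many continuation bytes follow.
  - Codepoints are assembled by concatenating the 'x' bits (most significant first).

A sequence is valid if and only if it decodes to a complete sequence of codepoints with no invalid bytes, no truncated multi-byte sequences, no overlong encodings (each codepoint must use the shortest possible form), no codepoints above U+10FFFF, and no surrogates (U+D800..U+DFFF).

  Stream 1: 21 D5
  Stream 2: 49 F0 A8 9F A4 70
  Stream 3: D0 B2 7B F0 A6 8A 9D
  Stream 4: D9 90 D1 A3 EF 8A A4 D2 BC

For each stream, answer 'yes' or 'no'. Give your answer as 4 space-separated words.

Stream 1: error at byte offset 2. INVALID
Stream 2: decodes cleanly. VALID
Stream 3: decodes cleanly. VALID
Stream 4: decodes cleanly. VALID

Answer: no yes yes yes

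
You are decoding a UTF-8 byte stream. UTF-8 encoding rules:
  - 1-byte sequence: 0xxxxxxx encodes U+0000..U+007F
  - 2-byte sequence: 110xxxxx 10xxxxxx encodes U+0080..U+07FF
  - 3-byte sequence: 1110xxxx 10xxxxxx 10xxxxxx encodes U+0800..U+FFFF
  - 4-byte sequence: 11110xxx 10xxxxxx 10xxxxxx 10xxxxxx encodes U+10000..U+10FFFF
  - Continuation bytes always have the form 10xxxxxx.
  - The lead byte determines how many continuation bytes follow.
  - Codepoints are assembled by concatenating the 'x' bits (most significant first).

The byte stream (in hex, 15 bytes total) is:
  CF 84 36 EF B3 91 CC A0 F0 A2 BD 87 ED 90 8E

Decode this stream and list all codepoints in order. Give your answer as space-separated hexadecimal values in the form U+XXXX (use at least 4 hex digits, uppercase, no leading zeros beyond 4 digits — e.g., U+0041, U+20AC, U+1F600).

Byte[0]=CF: 2-byte lead, need 1 cont bytes. acc=0xF
Byte[1]=84: continuation. acc=(acc<<6)|0x04=0x3C4
Completed: cp=U+03C4 (starts at byte 0)
Byte[2]=36: 1-byte ASCII. cp=U+0036
Byte[3]=EF: 3-byte lead, need 2 cont bytes. acc=0xF
Byte[4]=B3: continuation. acc=(acc<<6)|0x33=0x3F3
Byte[5]=91: continuation. acc=(acc<<6)|0x11=0xFCD1
Completed: cp=U+FCD1 (starts at byte 3)
Byte[6]=CC: 2-byte lead, need 1 cont bytes. acc=0xC
Byte[7]=A0: continuation. acc=(acc<<6)|0x20=0x320
Completed: cp=U+0320 (starts at byte 6)
Byte[8]=F0: 4-byte lead, need 3 cont bytes. acc=0x0
Byte[9]=A2: continuation. acc=(acc<<6)|0x22=0x22
Byte[10]=BD: continuation. acc=(acc<<6)|0x3D=0x8BD
Byte[11]=87: continuation. acc=(acc<<6)|0x07=0x22F47
Completed: cp=U+22F47 (starts at byte 8)
Byte[12]=ED: 3-byte lead, need 2 cont bytes. acc=0xD
Byte[13]=90: continuation. acc=(acc<<6)|0x10=0x350
Byte[14]=8E: continuation. acc=(acc<<6)|0x0E=0xD40E
Completed: cp=U+D40E (starts at byte 12)

Answer: U+03C4 U+0036 U+FCD1 U+0320 U+22F47 U+D40E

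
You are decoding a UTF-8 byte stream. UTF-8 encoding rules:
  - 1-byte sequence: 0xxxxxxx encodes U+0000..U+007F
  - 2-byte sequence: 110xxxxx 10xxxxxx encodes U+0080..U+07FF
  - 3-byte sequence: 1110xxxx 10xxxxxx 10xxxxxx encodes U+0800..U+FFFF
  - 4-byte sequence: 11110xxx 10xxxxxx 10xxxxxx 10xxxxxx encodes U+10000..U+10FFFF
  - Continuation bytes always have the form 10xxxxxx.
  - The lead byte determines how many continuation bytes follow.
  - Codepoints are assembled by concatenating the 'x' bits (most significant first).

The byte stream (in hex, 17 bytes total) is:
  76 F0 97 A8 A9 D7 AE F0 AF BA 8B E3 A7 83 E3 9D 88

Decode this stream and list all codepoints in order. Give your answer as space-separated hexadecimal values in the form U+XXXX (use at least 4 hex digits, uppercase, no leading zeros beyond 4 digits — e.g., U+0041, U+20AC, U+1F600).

Answer: U+0076 U+17A29 U+05EE U+2FE8B U+39C3 U+3748

Derivation:
Byte[0]=76: 1-byte ASCII. cp=U+0076
Byte[1]=F0: 4-byte lead, need 3 cont bytes. acc=0x0
Byte[2]=97: continuation. acc=(acc<<6)|0x17=0x17
Byte[3]=A8: continuation. acc=(acc<<6)|0x28=0x5E8
Byte[4]=A9: continuation. acc=(acc<<6)|0x29=0x17A29
Completed: cp=U+17A29 (starts at byte 1)
Byte[5]=D7: 2-byte lead, need 1 cont bytes. acc=0x17
Byte[6]=AE: continuation. acc=(acc<<6)|0x2E=0x5EE
Completed: cp=U+05EE (starts at byte 5)
Byte[7]=F0: 4-byte lead, need 3 cont bytes. acc=0x0
Byte[8]=AF: continuation. acc=(acc<<6)|0x2F=0x2F
Byte[9]=BA: continuation. acc=(acc<<6)|0x3A=0xBFA
Byte[10]=8B: continuation. acc=(acc<<6)|0x0B=0x2FE8B
Completed: cp=U+2FE8B (starts at byte 7)
Byte[11]=E3: 3-byte lead, need 2 cont bytes. acc=0x3
Byte[12]=A7: continuation. acc=(acc<<6)|0x27=0xE7
Byte[13]=83: continuation. acc=(acc<<6)|0x03=0x39C3
Completed: cp=U+39C3 (starts at byte 11)
Byte[14]=E3: 3-byte lead, need 2 cont bytes. acc=0x3
Byte[15]=9D: continuation. acc=(acc<<6)|0x1D=0xDD
Byte[16]=88: continuation. acc=(acc<<6)|0x08=0x3748
Completed: cp=U+3748 (starts at byte 14)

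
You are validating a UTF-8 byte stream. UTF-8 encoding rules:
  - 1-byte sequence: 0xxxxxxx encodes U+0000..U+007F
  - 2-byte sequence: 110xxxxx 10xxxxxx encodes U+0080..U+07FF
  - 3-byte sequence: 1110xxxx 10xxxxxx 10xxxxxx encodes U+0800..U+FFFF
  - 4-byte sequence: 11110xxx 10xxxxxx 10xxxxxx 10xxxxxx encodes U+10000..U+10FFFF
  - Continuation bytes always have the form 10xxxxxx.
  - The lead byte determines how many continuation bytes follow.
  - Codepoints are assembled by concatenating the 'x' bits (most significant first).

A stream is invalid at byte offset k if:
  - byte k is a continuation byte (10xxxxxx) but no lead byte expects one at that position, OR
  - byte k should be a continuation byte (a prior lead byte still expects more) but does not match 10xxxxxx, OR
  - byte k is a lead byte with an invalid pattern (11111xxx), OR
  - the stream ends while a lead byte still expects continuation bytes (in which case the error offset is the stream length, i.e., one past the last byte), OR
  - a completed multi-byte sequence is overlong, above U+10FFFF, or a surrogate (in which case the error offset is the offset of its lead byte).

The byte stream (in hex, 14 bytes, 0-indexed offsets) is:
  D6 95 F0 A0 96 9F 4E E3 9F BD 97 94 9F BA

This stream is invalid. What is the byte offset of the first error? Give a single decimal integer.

Answer: 10

Derivation:
Byte[0]=D6: 2-byte lead, need 1 cont bytes. acc=0x16
Byte[1]=95: continuation. acc=(acc<<6)|0x15=0x595
Completed: cp=U+0595 (starts at byte 0)
Byte[2]=F0: 4-byte lead, need 3 cont bytes. acc=0x0
Byte[3]=A0: continuation. acc=(acc<<6)|0x20=0x20
Byte[4]=96: continuation. acc=(acc<<6)|0x16=0x816
Byte[5]=9F: continuation. acc=(acc<<6)|0x1F=0x2059F
Completed: cp=U+2059F (starts at byte 2)
Byte[6]=4E: 1-byte ASCII. cp=U+004E
Byte[7]=E3: 3-byte lead, need 2 cont bytes. acc=0x3
Byte[8]=9F: continuation. acc=(acc<<6)|0x1F=0xDF
Byte[9]=BD: continuation. acc=(acc<<6)|0x3D=0x37FD
Completed: cp=U+37FD (starts at byte 7)
Byte[10]=97: INVALID lead byte (not 0xxx/110x/1110/11110)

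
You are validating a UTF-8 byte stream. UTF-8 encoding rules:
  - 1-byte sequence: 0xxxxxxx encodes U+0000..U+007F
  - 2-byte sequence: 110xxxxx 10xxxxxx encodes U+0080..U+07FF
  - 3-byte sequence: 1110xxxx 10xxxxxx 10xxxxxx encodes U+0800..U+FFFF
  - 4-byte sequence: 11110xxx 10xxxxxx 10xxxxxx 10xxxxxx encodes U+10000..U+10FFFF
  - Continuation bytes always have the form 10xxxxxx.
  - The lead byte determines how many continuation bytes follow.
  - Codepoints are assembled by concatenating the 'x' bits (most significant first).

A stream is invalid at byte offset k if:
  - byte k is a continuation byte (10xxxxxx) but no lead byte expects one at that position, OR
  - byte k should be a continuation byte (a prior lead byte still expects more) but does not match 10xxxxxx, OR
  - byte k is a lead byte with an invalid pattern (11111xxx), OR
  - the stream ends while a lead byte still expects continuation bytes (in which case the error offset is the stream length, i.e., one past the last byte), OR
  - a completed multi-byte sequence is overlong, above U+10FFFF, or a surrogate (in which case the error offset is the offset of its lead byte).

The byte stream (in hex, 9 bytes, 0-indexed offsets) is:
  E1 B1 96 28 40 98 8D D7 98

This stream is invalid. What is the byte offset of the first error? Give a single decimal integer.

Byte[0]=E1: 3-byte lead, need 2 cont bytes. acc=0x1
Byte[1]=B1: continuation. acc=(acc<<6)|0x31=0x71
Byte[2]=96: continuation. acc=(acc<<6)|0x16=0x1C56
Completed: cp=U+1C56 (starts at byte 0)
Byte[3]=28: 1-byte ASCII. cp=U+0028
Byte[4]=40: 1-byte ASCII. cp=U+0040
Byte[5]=98: INVALID lead byte (not 0xxx/110x/1110/11110)

Answer: 5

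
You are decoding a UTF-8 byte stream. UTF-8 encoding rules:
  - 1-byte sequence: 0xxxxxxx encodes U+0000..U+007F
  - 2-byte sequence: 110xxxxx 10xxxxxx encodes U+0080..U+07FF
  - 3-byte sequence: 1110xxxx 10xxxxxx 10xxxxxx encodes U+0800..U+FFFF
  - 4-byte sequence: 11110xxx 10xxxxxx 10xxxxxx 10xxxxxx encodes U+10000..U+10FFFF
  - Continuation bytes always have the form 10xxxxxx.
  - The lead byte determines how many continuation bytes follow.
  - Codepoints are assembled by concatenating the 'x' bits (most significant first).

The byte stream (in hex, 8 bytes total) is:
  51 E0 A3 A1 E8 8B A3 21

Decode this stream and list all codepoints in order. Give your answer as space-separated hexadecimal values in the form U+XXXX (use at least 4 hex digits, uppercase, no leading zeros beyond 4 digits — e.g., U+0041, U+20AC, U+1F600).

Answer: U+0051 U+08E1 U+82E3 U+0021

Derivation:
Byte[0]=51: 1-byte ASCII. cp=U+0051
Byte[1]=E0: 3-byte lead, need 2 cont bytes. acc=0x0
Byte[2]=A3: continuation. acc=(acc<<6)|0x23=0x23
Byte[3]=A1: continuation. acc=(acc<<6)|0x21=0x8E1
Completed: cp=U+08E1 (starts at byte 1)
Byte[4]=E8: 3-byte lead, need 2 cont bytes. acc=0x8
Byte[5]=8B: continuation. acc=(acc<<6)|0x0B=0x20B
Byte[6]=A3: continuation. acc=(acc<<6)|0x23=0x82E3
Completed: cp=U+82E3 (starts at byte 4)
Byte[7]=21: 1-byte ASCII. cp=U+0021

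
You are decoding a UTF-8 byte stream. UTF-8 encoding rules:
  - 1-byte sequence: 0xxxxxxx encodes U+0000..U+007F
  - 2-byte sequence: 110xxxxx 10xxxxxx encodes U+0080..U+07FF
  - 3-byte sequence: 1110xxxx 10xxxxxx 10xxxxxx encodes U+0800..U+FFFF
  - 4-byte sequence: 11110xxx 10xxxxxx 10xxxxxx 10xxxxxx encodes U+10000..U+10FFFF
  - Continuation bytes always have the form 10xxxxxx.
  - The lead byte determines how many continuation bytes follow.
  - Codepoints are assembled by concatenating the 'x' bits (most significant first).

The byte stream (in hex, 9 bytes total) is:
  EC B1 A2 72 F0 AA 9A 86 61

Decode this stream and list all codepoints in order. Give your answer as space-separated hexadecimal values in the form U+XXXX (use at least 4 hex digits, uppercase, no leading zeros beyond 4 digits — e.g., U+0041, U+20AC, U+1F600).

Byte[0]=EC: 3-byte lead, need 2 cont bytes. acc=0xC
Byte[1]=B1: continuation. acc=(acc<<6)|0x31=0x331
Byte[2]=A2: continuation. acc=(acc<<6)|0x22=0xCC62
Completed: cp=U+CC62 (starts at byte 0)
Byte[3]=72: 1-byte ASCII. cp=U+0072
Byte[4]=F0: 4-byte lead, need 3 cont bytes. acc=0x0
Byte[5]=AA: continuation. acc=(acc<<6)|0x2A=0x2A
Byte[6]=9A: continuation. acc=(acc<<6)|0x1A=0xA9A
Byte[7]=86: continuation. acc=(acc<<6)|0x06=0x2A686
Completed: cp=U+2A686 (starts at byte 4)
Byte[8]=61: 1-byte ASCII. cp=U+0061

Answer: U+CC62 U+0072 U+2A686 U+0061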